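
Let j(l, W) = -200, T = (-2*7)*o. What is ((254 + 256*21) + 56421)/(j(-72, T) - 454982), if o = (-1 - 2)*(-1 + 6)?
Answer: -62051/455182 ≈ -0.13632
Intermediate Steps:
o = -15 (o = -3*5 = -15)
T = 210 (T = -2*7*(-15) = -14*(-15) = 210)
((254 + 256*21) + 56421)/(j(-72, T) - 454982) = ((254 + 256*21) + 56421)/(-200 - 454982) = ((254 + 5376) + 56421)/(-455182) = (5630 + 56421)*(-1/455182) = 62051*(-1/455182) = -62051/455182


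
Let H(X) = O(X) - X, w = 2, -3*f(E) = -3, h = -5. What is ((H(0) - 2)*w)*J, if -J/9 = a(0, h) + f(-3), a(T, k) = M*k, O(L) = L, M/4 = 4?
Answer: -2844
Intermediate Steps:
M = 16 (M = 4*4 = 16)
f(E) = 1 (f(E) = -⅓*(-3) = 1)
a(T, k) = 16*k
H(X) = 0 (H(X) = X - X = 0)
J = 711 (J = -9*(16*(-5) + 1) = -9*(-80 + 1) = -9*(-79) = 711)
((H(0) - 2)*w)*J = ((0 - 2)*2)*711 = -2*2*711 = -4*711 = -2844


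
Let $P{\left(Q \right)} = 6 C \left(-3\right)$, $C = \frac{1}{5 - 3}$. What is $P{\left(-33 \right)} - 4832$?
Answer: $-4841$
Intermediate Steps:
$C = \frac{1}{2} \approx 0.5$
$P{\left(Q \right)} = -9$ ($P{\left(Q \right)} = 6 \cdot \frac{1}{2} \left(-3\right) = 3 \left(-3\right) = -9$)
$P{\left(-33 \right)} - 4832 = -9 - 4832 = -4841$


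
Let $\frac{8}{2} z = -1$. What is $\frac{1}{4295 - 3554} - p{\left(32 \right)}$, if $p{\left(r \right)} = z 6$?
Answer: $\frac{2225}{1482} \approx 1.5014$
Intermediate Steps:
$z = - \frac{1}{4}$ ($z = \frac{1}{4} \left(-1\right) = - \frac{1}{4} \approx -0.25$)
$p{\left(r \right)} = - \frac{3}{2}$ ($p{\left(r \right)} = \left(- \frac{1}{4}\right) 6 = - \frac{3}{2}$)
$\frac{1}{4295 - 3554} - p{\left(32 \right)} = \frac{1}{4295 - 3554} - - \frac{3}{2} = \frac{1}{741} + \frac{3}{2} = \frac{2225}{1482}$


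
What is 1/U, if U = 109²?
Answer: 1/11881 ≈ 8.4168e-5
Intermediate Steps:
U = 11881
1/U = 1/11881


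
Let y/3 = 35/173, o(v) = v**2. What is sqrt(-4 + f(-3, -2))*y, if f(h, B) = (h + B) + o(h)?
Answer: 0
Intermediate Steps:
f(h, B) = B + h + h**2 (f(h, B) = (h + B) + h**2 = (B + h) + h**2 = B + h + h**2)
y = 105/173 (y = 3*(35/173) = 105/173 ≈ 0.60694)
sqrt(-4 + f(-3, -2))*y = sqrt(-4 + (-2 - 3 + (-3)**2))*(105/173) = sqrt(-4 + (-2 - 3 + 9))*(105/173) = sqrt(-4 + 4)*(105/173) = sqrt(0)*(105/173) = 0*(105/173) = 0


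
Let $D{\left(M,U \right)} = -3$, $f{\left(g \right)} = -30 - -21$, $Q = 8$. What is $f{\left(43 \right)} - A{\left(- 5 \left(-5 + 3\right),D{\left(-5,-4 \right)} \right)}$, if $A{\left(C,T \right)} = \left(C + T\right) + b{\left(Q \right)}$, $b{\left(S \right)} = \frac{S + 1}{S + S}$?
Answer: $- \frac{265}{16} \approx -16.563$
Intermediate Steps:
$b{\left(S \right)} = \frac{1 + S}{2 S}$
$f{\left(g \right)} = -9$ ($f{\left(g \right)} = -30 + 21 = -9$)
$A{\left(C,T \right)} = \frac{9}{16} + C + T$ ($A{\left(C,T \right)} = \left(C + T\right) + \frac{1 + 8}{2 \cdot 8} = \left(C + T\right) + \frac{1}{2} \cdot \frac{1}{8} \cdot 9 = \left(C + T\right) + \frac{9}{16} = \frac{9}{16} + C + T$)
$f{\left(43 \right)} - A{\left(- 5 \left(-5 + 3\right),D{\left(-5,-4 \right)} \right)} = -9 - \left(\frac{9}{16} - 5 \left(-5 + 3\right) - 3\right) = -9 - \left(\frac{9}{16} - -10 - 3\right) = -9 - \left(\frac{9}{16} + 10 - 3\right) = -9 - \frac{121}{16} = - \frac{265}{16}$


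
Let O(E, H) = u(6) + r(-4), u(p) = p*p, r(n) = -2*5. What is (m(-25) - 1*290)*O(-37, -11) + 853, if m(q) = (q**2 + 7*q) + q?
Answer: 4363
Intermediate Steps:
r(n) = -10
u(p) = p**2
m(q) = q**2 + 8*q
O(E, H) = 26 (O(E, H) = 6**2 - 10 = 36 - 10 = 26)
(m(-25) - 1*290)*O(-37, -11) + 853 = (-25*(8 - 25) - 1*290)*26 + 853 = (-25*(-17) - 290)*26 + 853 = (425 - 290)*26 + 853 = 135*26 + 853 = 3510 + 853 = 4363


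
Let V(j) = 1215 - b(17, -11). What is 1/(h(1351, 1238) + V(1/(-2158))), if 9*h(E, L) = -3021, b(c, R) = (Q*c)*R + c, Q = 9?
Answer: 3/7636 ≈ 0.00039288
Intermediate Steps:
b(c, R) = c + 9*R*c (b(c, R) = (9*c)*R + c = 9*R*c + c = c + 9*R*c)
h(E, L) = -1007/3 (h(E, L) = (⅑)*(-3021) = -1007/3)
V(j) = 2881 (V(j) = 1215 - 17*(1 + 9*(-11)) = 1215 - 17*(1 - 99) = 1215 - 17*(-98) = 1215 - 1*(-1666) = 1215 + 1666 = 2881)
1/(h(1351, 1238) + V(1/(-2158))) = 1/(-1007/3 + 2881) = 1/(7636/3) = 3/7636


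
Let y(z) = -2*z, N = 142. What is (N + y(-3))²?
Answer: 21904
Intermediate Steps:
(N + y(-3))² = (142 - 2*(-3))² = (142 + 6)² = 148² = 21904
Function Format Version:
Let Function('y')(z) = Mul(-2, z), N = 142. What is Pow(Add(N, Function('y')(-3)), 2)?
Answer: 21904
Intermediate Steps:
Pow(Add(N, Function('y')(-3)), 2) = Pow(Add(142, Mul(-2, -3)), 2) = Pow(Add(142, 6), 2) = Pow(148, 2) = 21904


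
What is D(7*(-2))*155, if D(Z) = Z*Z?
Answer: 30380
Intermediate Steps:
D(Z) = Z²
D(7*(-2))*155 = (7*(-2))²*155 = (-14)²*155 = 196*155 = 30380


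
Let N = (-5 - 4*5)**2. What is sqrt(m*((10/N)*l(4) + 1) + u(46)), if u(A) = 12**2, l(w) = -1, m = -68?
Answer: 2*sqrt(12045)/25 ≈ 8.7800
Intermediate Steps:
N = 625 (N = (-5 - 20)**2 = (-25)**2 = 625)
u(A) = 144
sqrt(m*((10/N)*l(4) + 1) + u(46)) = sqrt(-68*((10/625)*(-1) + 1) + 144) = sqrt(-68*((10*(1/625))*(-1) + 1) + 144) = sqrt(-68*((2/125)*(-1) + 1) + 144) = sqrt(-68*(-2/125 + 1) + 144) = sqrt(-68*123/125 + 144) = sqrt(-8364/125 + 144) = sqrt(9636/125) = 2*sqrt(12045)/25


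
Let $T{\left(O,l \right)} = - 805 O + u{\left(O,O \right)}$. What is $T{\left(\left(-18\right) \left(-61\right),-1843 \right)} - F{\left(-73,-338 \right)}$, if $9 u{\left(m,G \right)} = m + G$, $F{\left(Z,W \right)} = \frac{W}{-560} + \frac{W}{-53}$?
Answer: $- \frac{13113410237}{14840} \approx -8.8365 \cdot 10^{5}$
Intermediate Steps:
$F{\left(Z,W \right)} = - \frac{613 W}{29680}$ ($F{\left(Z,W \right)} = W \left(- \frac{1}{560}\right) + W \left(- \frac{1}{53}\right) = - \frac{W}{560} - \frac{W}{53} = - \frac{613 W}{29680}$)
$u{\left(m,G \right)} = \frac{G}{9} + \frac{m}{9}$ ($u{\left(m,G \right)} = \frac{m + G}{9} = \frac{G + m}{9} = \frac{G}{9} + \frac{m}{9}$)
$T{\left(O,l \right)} = - \frac{7243 O}{9}$ ($T{\left(O,l \right)} = - 805 O + \left(\frac{O}{9} + \frac{O}{9}\right) = - 805 O + \frac{2 O}{9} = - \frac{7243 O}{9}$)
$T{\left(\left(-18\right) \left(-61\right),-1843 \right)} - F{\left(-73,-338 \right)} = - \frac{7243 \left(\left(-18\right) \left(-61\right)\right)}{9} - \left(- \frac{613}{29680}\right) \left(-338\right) = \left(- \frac{7243}{9}\right) 1098 - \frac{103597}{14840} = -883646 - \frac{103597}{14840} = - \frac{13113410237}{14840}$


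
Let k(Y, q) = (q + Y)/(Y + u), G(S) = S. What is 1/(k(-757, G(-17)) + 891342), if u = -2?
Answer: 253/225509784 ≈ 1.1219e-6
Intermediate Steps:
k(Y, q) = (Y + q)/(-2 + Y) (k(Y, q) = (q + Y)/(Y - 2) = (Y + q)/(-2 + Y))
1/(k(-757, G(-17)) + 891342) = 1/((-757 - 17)/(-2 - 757) + 891342) = 1/(-774/(-759) + 891342) = 1/(-1/759*(-774) + 891342) = 1/(258/253 + 891342) = 1/(225509784/253) = 253/225509784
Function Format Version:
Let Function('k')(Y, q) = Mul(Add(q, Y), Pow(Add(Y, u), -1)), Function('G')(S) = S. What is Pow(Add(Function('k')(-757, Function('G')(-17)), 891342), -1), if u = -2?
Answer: Rational(253, 225509784) ≈ 1.1219e-6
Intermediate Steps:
Function('k')(Y, q) = Mul(Pow(Add(-2, Y), -1), Add(Y, q)) (Function('k')(Y, q) = Mul(Add(q, Y), Pow(Add(Y, -2), -1)) = Mul(Add(Y, q), Pow(Add(-2, Y), -1)) = Mul(Pow(Add(-2, Y), -1), Add(Y, q)))
Pow(Add(Function('k')(-757, Function('G')(-17)), 891342), -1) = Pow(Add(Mul(Pow(Add(-2, -757), -1), Add(-757, -17)), 891342), -1) = Pow(Add(Mul(Pow(-759, -1), -774), 891342), -1) = Pow(Add(Mul(Rational(-1, 759), -774), 891342), -1) = Pow(Add(Rational(258, 253), 891342), -1) = Pow(Rational(225509784, 253), -1) = Rational(253, 225509784)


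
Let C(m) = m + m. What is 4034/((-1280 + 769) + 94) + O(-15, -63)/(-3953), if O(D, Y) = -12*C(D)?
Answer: -16096522/1648401 ≈ -9.7649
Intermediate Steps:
C(m) = 2*m
O(D, Y) = -24*D
4034/((-1280 + 769) + 94) + O(-15, -63)/(-3953) = 4034/((-1280 + 769) + 94) - 24*(-15)/(-3953) = 4034/(-511 + 94) + 360*(-1/3953) = 4034/(-417) - 360/3953 = 4034*(-1/417) - 360/3953 = -4034/417 - 360/3953 = -16096522/1648401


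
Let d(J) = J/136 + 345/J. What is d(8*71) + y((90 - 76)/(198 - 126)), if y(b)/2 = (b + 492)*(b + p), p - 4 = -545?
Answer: -104094127511/195534 ≈ -5.3236e+5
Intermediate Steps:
p = -541 (p = 4 - 545 = -541)
d(J) = 345/J + J/136 (d(J) = J*(1/136) + 345/J = J/136 + 345/J = 345/J + J/136)
y(b) = 2*(-541 + b)*(492 + b) (y(b) = 2*((b + 492)*(b - 541)) = 2*((492 + b)*(-541 + b)) = 2*((-541 + b)*(492 + b)) = 2*(-541 + b)*(492 + b))
d(8*71) + y((90 - 76)/(198 - 126)) = (345/((8*71)) + (8*71)/136) + (-532344 - 98*(90 - 76)/(198 - 126) + 2*((90 - 76)/(198 - 126))**2) = (345/568 + (1/136)*568) + (-532344 - 1372/72 + 2*(14/72)**2) = (345*(1/568) + 71/17) + (-532344 - 1372/72 + 2*(14*(1/72))**2) = (345/568 + 71/17) + (-532344 - 98*7/36 + 2*(7/36)**2) = 46193/9656 + (-532344 - 343/18 + 2*(49/1296)) = 46193/9656 + (-532344 - 343/18 + 49/648) = 46193/9656 - 344971211/648 = -104094127511/195534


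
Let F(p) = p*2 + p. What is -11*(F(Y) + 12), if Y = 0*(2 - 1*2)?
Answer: -132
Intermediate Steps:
Y = 0 (Y = 0*(2 - 2) = 0*0 = 0)
F(p) = 3*p (F(p) = 2*p + p = 3*p)
-11*(F(Y) + 12) = -11*(3*0 + 12) = -11*(0 + 12) = -11*12 = -132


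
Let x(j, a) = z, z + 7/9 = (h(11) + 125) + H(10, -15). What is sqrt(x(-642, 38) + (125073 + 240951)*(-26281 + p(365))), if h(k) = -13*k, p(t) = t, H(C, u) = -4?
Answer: I*sqrt(85372902061)/3 ≈ 97396.0*I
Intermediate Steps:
z = -205/9 (z = -7/9 + ((-13*11 + 125) - 4) = -7/9 + ((-143 + 125) - 4) = -7/9 + (-18 - 4) = -7/9 - 22 = -205/9 ≈ -22.778)
x(j, a) = -205/9
sqrt(x(-642, 38) + (125073 + 240951)*(-26281 + p(365))) = sqrt(-205/9 + (125073 + 240951)*(-26281 + 365)) = sqrt(-205/9 + 366024*(-25916)) = sqrt(-205/9 - 9485877984) = sqrt(-85372902061/9) = I*sqrt(85372902061)/3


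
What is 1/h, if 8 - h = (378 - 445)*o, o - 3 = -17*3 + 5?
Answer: -1/2873 ≈ -0.00034807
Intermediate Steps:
o = -43 (o = 3 + (-17*3 + 5) = 3 + (-51 + 5) = 3 - 46 = -43)
h = -2873 (h = 8 - (378 - 445)*(-43) = 8 - (-67)*(-43) = 8 - 1*2881 = 8 - 2881 = -2873)
1/h = 1/(-2873) = -1/2873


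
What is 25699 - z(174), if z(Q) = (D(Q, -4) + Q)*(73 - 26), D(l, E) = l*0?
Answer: 17521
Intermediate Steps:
D(l, E) = 0
z(Q) = 47*Q (z(Q) = (0 + Q)*(73 - 26) = Q*47 = 47*Q)
25699 - z(174) = 25699 - 47*174 = 25699 - 1*8178 = 25699 - 8178 = 17521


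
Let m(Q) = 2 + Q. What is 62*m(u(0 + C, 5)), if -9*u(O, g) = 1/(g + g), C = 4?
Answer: 5549/45 ≈ 123.31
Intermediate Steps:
u(O, g) = -1/(18*g) (u(O, g) = -1/(9*(g + g)) = -1/(2*g)/9 = -1/(18*g))
62*m(u(0 + C, 5)) = 62*(2 - 1/18/5) = 62*(2 - 1/18*⅕) = 62*(2 - 1/90) = 62*(179/90) = 5549/45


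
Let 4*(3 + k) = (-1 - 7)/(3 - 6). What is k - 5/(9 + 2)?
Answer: -92/33 ≈ -2.7879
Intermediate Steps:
k = -7/3 (k = -3 + ((-1 - 7)/(3 - 6))/4 = -3 + (-8/(-3))/4 = -3 + (-8*(-1/3))/4 = -3 + (1/4)*(8/3) = -3 + 2/3 = -7/3 ≈ -2.3333)
k - 5/(9 + 2) = -7/3 - 5/(9 + 2) = -7/3 - 5/11 = -92/33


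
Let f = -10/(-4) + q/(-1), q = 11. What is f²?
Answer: 289/4 ≈ 72.250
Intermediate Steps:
f = -17/2 (f = -10/(-4) + 11/(-1) = -10*(-¼) + 11*(-1) = 5/2 - 11 = -17/2 ≈ -8.5000)
f² = (-17/2)² = 289/4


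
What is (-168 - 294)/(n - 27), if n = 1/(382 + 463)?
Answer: 17745/1037 ≈ 17.112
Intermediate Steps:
n = 1/845 ≈ 0.0011834
(-168 - 294)/(n - 27) = (-168 - 294)/(1/845 - 27) = -462/(-22814/845) = -462*(-845/22814) = 17745/1037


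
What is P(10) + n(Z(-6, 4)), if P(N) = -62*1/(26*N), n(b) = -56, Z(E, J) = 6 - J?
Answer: -7311/130 ≈ -56.238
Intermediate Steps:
P(N) = -31/(13*N)
P(10) + n(Z(-6, 4)) = -31/13/10 - 56 = -31/13*⅒ - 56 = -31/130 - 56 = -7311/130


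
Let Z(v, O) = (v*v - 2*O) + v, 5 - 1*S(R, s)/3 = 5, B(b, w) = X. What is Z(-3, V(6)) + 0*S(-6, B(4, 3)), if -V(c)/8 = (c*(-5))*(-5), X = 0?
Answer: 2406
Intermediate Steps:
V(c) = -200*c (V(c) = -8*c*(-5)*(-5) = -8*(-5*c)*(-5) = -200*c)
B(b, w) = 0
S(R, s) = 0 (S(R, s) = 15 - 3*5 = 15 - 15 = 0)
Z(v, O) = v + v² - 2*O (Z(v, O) = (v² - 2*O) + v = v + v² - 2*O)
Z(-3, V(6)) + 0*S(-6, B(4, 3)) = (-3 + (-3)² - (-400)*6) + 0*0 = (-3 + 9 - 2*(-1200)) + 0 = (-3 + 9 + 2400) + 0 = 2406 + 0 = 2406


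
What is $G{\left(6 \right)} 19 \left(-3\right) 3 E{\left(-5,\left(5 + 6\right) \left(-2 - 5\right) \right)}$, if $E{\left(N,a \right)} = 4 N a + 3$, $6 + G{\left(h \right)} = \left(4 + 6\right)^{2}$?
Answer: $-24802182$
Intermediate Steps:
$G{\left(h \right)} = 94$ ($G{\left(h \right)} = -6 + \left(4 + 6\right)^{2} = -6 + 10^{2} = -6 + 100 = 94$)
$E{\left(N,a \right)} = 3 + 4 N a$ ($E{\left(N,a \right)} = 4 N a + 3 = 3 + 4 N a$)
$G{\left(6 \right)} 19 \left(-3\right) 3 E{\left(-5,\left(5 + 6\right) \left(-2 - 5\right) \right)} = 94 \cdot 19 \left(-3\right) 3 \left(3 + 4 \left(-5\right) \left(5 + 6\right) \left(-2 - 5\right)\right) = 1786 \left(- 9 \left(3 + 4 \left(-5\right) 11 \left(-7\right)\right)\right) = 1786 \left(- 9 \left(3 + 4 \left(-5\right) \left(-77\right)\right)\right) = 1786 \left(- 9 \left(3 + 1540\right)\right) = 1786 \left(\left(-9\right) 1543\right) = 1786 \left(-13887\right) = -24802182$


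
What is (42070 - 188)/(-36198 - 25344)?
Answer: -20941/30771 ≈ -0.68054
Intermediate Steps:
(42070 - 188)/(-36198 - 25344) = 41882/(-61542) = 41882*(-1/61542) = -20941/30771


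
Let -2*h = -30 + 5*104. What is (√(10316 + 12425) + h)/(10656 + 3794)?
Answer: -49/2890 + √22741/14450 ≈ -0.0065189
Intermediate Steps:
h = -245 (h = -(-30 + 5*104)/2 = -(-30 + 520)/2 = -½*490 = -245)
(√(10316 + 12425) + h)/(10656 + 3794) = (√(10316 + 12425) - 245)/(10656 + 3794) = (√22741 - 245)/14450 = (-245 + √22741)*(1/14450) = -49/2890 + √22741/14450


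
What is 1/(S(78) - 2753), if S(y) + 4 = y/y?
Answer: -1/2756 ≈ -0.00036284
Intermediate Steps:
S(y) = -3 (S(y) = -4 + y/y = -4 + 1 = -3)
1/(S(78) - 2753) = 1/(-3 - 2753) = 1/(-2756) = -1/2756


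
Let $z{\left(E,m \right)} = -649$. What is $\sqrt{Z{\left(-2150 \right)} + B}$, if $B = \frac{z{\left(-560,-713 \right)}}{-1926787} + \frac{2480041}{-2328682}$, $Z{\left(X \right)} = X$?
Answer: $\frac{i \sqrt{43305320073160572005545159766}}{4486874204734} \approx 46.38 i$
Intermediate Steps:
$B = - \frac{4776999443649}{4486874204734}$ ($B = - \frac{649}{-1926787} + \frac{2480041}{-2328682} = \left(-649\right) \left(- \frac{1}{1926787}\right) + 2480041 \left(- \frac{1}{2328682}\right) = \frac{649}{1926787} - \frac{2480041}{2328682} = - \frac{4776999443649}{4486874204734} \approx -1.0647$)
$\sqrt{Z{\left(-2150 \right)} + B} = \sqrt{-2150 - \frac{4776999443649}{4486874204734}} = \sqrt{- \frac{9651556539621749}{4486874204734}} = \frac{i \sqrt{43305320073160572005545159766}}{4486874204734}$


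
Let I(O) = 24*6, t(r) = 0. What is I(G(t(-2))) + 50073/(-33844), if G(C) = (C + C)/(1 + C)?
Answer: 4823463/33844 ≈ 142.52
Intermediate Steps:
G(C) = 2*C/(1 + C) (G(C) = (2*C)/(1 + C) = 2*C/(1 + C))
I(O) = 144
I(G(t(-2))) + 50073/(-33844) = 144 + 50073/(-33844) = 144 + 50073*(-1/33844) = 144 - 50073/33844 = 4823463/33844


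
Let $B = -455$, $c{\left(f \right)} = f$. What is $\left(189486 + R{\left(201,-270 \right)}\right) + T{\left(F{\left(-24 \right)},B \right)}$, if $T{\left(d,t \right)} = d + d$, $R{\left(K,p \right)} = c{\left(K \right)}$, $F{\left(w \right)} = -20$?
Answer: $189647$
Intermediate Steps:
$R{\left(K,p \right)} = K$
$T{\left(d,t \right)} = 2 d$
$\left(189486 + R{\left(201,-270 \right)}\right) + T{\left(F{\left(-24 \right)},B \right)} = \left(189486 + 201\right) + 2 \left(-20\right) = 189687 - 40 = 189647$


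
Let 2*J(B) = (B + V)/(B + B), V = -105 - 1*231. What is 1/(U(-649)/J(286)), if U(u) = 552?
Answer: -25/315744 ≈ -7.9178e-5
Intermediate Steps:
V = -336 (V = -105 - 231 = -336)
J(B) = (-336 + B)/(4*B) (J(B) = ((B - 336)/(B + B))/2 = ((-336 + B)/((2*B)))/2 = ((-336 + B)*(1/(2*B)))/2 = ((-336 + B)/(2*B))/2 = (-336 + B)/(4*B))
1/(U(-649)/J(286)) = 1/(552/(((¼)*(-336 + 286)/286))) = 1/(552/(((¼)*(1/286)*(-50)))) = 1/(552/(-25/572)) = 1/(552*(-572/25)) = 1/(-315744/25) = -25/315744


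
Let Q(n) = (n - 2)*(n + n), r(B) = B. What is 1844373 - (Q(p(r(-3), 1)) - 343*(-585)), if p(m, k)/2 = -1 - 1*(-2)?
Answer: 1643718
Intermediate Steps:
p(m, k) = 2 (p(m, k) = 2*(-1 - 1*(-2)) = 2*(-1 + 2) = 2*1 = 2)
Q(n) = 2*n*(-2 + n) (Q(n) = (-2 + n)*(2*n) = 2*n*(-2 + n))
1844373 - (Q(p(r(-3), 1)) - 343*(-585)) = 1844373 - (2*2*(-2 + 2) - 343*(-585)) = 1844373 - (2*2*0 + 200655) = 1844373 - (0 + 200655) = 1844373 - 1*200655 = 1844373 - 200655 = 1643718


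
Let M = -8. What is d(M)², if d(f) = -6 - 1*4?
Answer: 100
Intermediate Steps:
d(f) = -10 (d(f) = -6 - 4 = -10)
d(M)² = (-10)² = 100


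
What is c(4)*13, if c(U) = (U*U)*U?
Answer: 832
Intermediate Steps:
c(U) = U³ (c(U) = U²*U = U³)
c(4)*13 = 4³*13 = 64*13 = 832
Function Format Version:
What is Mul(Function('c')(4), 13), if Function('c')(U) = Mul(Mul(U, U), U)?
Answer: 832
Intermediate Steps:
Function('c')(U) = Pow(U, 3) (Function('c')(U) = Mul(Pow(U, 2), U) = Pow(U, 3))
Mul(Function('c')(4), 13) = Mul(Pow(4, 3), 13) = Mul(64, 13) = 832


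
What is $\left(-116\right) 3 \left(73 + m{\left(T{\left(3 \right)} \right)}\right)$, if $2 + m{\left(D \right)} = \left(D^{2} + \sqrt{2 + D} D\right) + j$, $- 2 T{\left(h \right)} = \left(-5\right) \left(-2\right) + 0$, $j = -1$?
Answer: $-33060 + 1740 i \sqrt{3} \approx -33060.0 + 3013.8 i$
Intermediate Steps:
$T{\left(h \right)} = -5$ ($T{\left(h \right)} = - \frac{\left(-5\right) \left(-2\right) + 0}{2} = - \frac{10 + 0}{2} = \left(- \frac{1}{2}\right) 10 = -5$)
$m{\left(D \right)} = -3 + D^{2} + D \sqrt{2 + D}$ ($m{\left(D \right)} = -2 - \left(1 - D^{2} - \sqrt{2 + D} D\right) = -2 - \left(1 - D^{2} - D \sqrt{2 + D}\right) = -2 + \left(-1 + D^{2} + D \sqrt{2 + D}\right) = -3 + D^{2} + D \sqrt{2 + D}$)
$\left(-116\right) 3 \left(73 + m{\left(T{\left(3 \right)} \right)}\right) = \left(-116\right) 3 \left(73 - \left(3 - 25 + 5 \sqrt{2 - 5}\right)\right) = - 348 \left(73 - \left(-22 + 5 i \sqrt{3}\right)\right) = - 348 \left(73 + \left(22 - 5 i \sqrt{3}\right)\right) = - 348 \left(95 - 5 i \sqrt{3}\right) = -33060 + 1740 i \sqrt{3}$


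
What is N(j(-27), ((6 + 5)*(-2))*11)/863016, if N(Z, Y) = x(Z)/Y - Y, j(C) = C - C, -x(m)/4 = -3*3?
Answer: 3658/13053117 ≈ 0.00028024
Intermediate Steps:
x(m) = 36 (x(m) = -(-12)*3 = -4*(-9) = 36)
j(C) = 0
N(Z, Y) = -Y + 36/Y (N(Z, Y) = 36/Y - Y = -Y + 36/Y)
N(j(-27), ((6 + 5)*(-2))*11)/863016 = (-(6 + 5)*(-2)*11 + 36/((((6 + 5)*(-2))*11)))/863016 = (-11*(-2)*11 + 36/(((11*(-2))*11)))*(1/863016) = (-(-22)*11 + 36/((-22*11)))*(1/863016) = (-1*(-242) + 36/(-242))*(1/863016) = (242 + 36*(-1/242))*(1/863016) = (242 - 18/121)*(1/863016) = (29264/121)*(1/863016) = 3658/13053117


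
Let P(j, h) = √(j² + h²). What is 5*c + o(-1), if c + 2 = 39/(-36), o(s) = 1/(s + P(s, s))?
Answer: -173/12 + √2 ≈ -13.002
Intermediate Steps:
P(j, h) = √(h² + j²)
o(s) = 1/(s + √2*√(s²)) (o(s) = 1/(s + √(s² + s²)) = 1/(s + √(2*s²)) = 1/(s + √2*√(s²)))
c = -37/12 (c = -2 + 39/(-36) = -2 + 39*(-1/36) = -2 - 13/12 = -37/12 ≈ -3.0833)
5*c + o(-1) = 5*(-37/12) + 1/(-1 + √2*√((-1)²)) = -185/12 + 1/(-1 + √2*√1) = -185/12 + 1/(-1 + √2*1) = -185/12 + 1/(-1 + √2)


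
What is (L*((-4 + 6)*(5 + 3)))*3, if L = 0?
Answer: 0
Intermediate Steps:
(L*((-4 + 6)*(5 + 3)))*3 = (0*((-4 + 6)*(5 + 3)))*3 = (0*(2*8))*3 = (0*16)*3 = 0*3 = 0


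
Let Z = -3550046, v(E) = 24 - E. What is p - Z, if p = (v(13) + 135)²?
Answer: 3571362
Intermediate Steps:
p = 21316 (p = ((24 - 1*13) + 135)² = ((24 - 13) + 135)² = (11 + 135)² = 146² = 21316)
p - Z = 21316 - 1*(-3550046) = 21316 + 3550046 = 3571362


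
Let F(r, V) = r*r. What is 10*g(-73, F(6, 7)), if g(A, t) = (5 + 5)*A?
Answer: -7300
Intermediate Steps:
F(r, V) = r²
g(A, t) = 10*A
10*g(-73, F(6, 7)) = 10*(10*(-73)) = 10*(-730) = -7300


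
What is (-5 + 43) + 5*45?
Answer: 263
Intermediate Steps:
(-5 + 43) + 5*45 = 38 + 225 = 263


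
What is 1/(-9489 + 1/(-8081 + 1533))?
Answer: -6548/62133973 ≈ -0.00010539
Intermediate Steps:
1/(-9489 + 1/(-8081 + 1533)) = 1/(-9489 + 1/(-6548)) = 1/(-9489 - 1/6548) = 1/(-62133973/6548) = -6548/62133973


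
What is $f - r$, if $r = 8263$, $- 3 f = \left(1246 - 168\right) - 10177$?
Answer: $-5230$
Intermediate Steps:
$f = 3033$ ($f = - \frac{\left(1246 - 168\right) - 10177}{3} = - \frac{1078 - 10177}{3} = \left(- \frac{1}{3}\right) \left(-9099\right) = 3033$)
$f - r = 3033 - 8263 = -5230$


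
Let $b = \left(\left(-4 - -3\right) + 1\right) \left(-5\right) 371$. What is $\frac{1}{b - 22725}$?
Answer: $- \frac{1}{22725} \approx -4.4004 \cdot 10^{-5}$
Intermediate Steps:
$b = 0$ ($b = \left(\left(-4 + 3\right) + 1\right) \left(-5\right) 371 = \left(-1 + 1\right) \left(-5\right) 371 = 0 \left(-5\right) 371 = 0 \cdot 371 = 0$)
$\frac{1}{b - 22725} = \frac{1}{0 - 22725} = \frac{1}{-22725} = - \frac{1}{22725}$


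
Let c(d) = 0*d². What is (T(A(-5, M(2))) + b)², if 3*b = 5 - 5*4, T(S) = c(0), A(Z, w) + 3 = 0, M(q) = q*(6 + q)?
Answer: 25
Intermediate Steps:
A(Z, w) = -3 (A(Z, w) = -3 + 0 = -3)
c(d) = 0
T(S) = 0
b = -5 (b = (5 - 5*4)/3 = (5 - 20)/3 = (⅓)*(-15) = -5)
(T(A(-5, M(2))) + b)² = (0 - 5)² = (-5)² = 25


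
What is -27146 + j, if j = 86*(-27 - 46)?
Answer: -33424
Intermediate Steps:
j = -6278 (j = 86*(-73) = -6278)
-27146 + j = -27146 - 6278 = -33424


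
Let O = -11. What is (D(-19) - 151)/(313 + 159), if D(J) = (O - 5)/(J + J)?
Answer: -2861/8968 ≈ -0.31902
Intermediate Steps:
D(J) = -8/J (D(J) = (-11 - 5)/(J + J) = -16*1/(2*J) = -8/J)
(D(-19) - 151)/(313 + 159) = (-8/(-19) - 151)/(313 + 159) = (-8*(-1/19) - 151)/472 = (8/19 - 151)*(1/472) = -2861/19*1/472 = -2861/8968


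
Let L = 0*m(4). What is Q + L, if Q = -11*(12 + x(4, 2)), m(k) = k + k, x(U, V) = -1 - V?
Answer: -99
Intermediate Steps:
m(k) = 2*k
L = 0 (L = 0*(2*4) = 0*8 = 0)
Q = -99 (Q = -11*(12 + (-1 - 1*2)) = -11*(12 + (-1 - 2)) = -11*(12 - 3) = -11*9 = -99)
Q + L = -99 + 0 = -99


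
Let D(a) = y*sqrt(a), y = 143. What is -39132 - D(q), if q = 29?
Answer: -39132 - 143*sqrt(29) ≈ -39902.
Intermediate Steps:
D(a) = 143*sqrt(a)
-39132 - D(q) = -39132 - 143*sqrt(29)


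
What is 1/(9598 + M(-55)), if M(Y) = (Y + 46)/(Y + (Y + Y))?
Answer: 55/527893 ≈ 0.00010419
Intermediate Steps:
M(Y) = (46 + Y)/(3*Y) (M(Y) = (46 + Y)/(Y + 2*Y) = (46 + Y)/((3*Y)) = (46 + Y)*(1/(3*Y)) = (46 + Y)/(3*Y))
1/(9598 + M(-55)) = 1/(9598 + (⅓)*(46 - 55)/(-55)) = 1/(9598 + (⅓)*(-1/55)*(-9)) = 1/(9598 + 3/55) = 1/(527893/55) = 55/527893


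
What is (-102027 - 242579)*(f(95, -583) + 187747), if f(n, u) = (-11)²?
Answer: -64740440008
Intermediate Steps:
f(n, u) = 121
(-102027 - 242579)*(f(95, -583) + 187747) = (-102027 - 242579)*(121 + 187747) = -344606*187868 = -64740440008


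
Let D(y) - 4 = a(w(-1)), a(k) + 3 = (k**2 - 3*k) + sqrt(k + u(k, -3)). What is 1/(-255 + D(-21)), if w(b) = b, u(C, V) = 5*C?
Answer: -125/31253 - I*sqrt(6)/62506 ≈ -0.0039996 - 3.9188e-5*I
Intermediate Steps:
a(k) = -3 + k**2 - 3*k + sqrt(6)*sqrt(k) (a(k) = -3 + ((k**2 - 3*k) + sqrt(k + 5*k)) = -3 + ((k**2 - 3*k) + sqrt(6*k)) = -3 + ((k**2 - 3*k) + sqrt(6)*sqrt(k)) = -3 + (k**2 - 3*k + sqrt(6)*sqrt(k)) = -3 + k**2 - 3*k + sqrt(6)*sqrt(k))
D(y) = 5 + I*sqrt(6) (D(y) = 4 + (-3 + (-1)**2 - 3*(-1) + sqrt(6)*sqrt(-1)) = 4 + (-3 + 1 + 3 + sqrt(6)*I) = 4 + (-3 + 1 + 3 + I*sqrt(6)) = 4 + (1 + I*sqrt(6)) = 5 + I*sqrt(6))
1/(-255 + D(-21)) = 1/(-255 + (5 + I*sqrt(6))) = 1/(-250 + I*sqrt(6))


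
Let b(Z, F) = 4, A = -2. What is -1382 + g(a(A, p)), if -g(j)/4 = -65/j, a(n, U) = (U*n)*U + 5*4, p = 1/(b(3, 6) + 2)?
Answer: -491458/359 ≈ -1369.0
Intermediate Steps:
p = ⅙ (p = 1/(4 + 2) = 1/6 = ⅙ ≈ 0.16667)
a(n, U) = 20 + n*U² (a(n, U) = n*U² + 20 = 20 + n*U²)
g(j) = 260/j (g(j) = -(-260)/j = 260/j)
-1382 + g(a(A, p)) = -1382 + 260/(20 - 2*(⅙)²) = -1382 + 260/(20 - 2*1/36) = -1382 + 260/(20 - 1/18) = -1382 + 260/(359/18) = -1382 + 260*(18/359) = -1382 + 4680/359 = -491458/359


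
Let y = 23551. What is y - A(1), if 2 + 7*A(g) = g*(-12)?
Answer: 23553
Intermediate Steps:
A(g) = -2/7 - 12*g/7 (A(g) = -2/7 + (g*(-12))/7 = -2/7 + (-12*g)/7 = -2/7 - 12*g/7)
y - A(1) = 23551 - (-2/7 - 12/7*1) = 23551 - (-2/7 - 12/7) = 23551 - 1*(-2) = 23551 + 2 = 23553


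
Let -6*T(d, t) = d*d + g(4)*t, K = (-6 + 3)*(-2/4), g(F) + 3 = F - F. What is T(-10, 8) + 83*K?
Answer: 671/6 ≈ 111.83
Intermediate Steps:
g(F) = -3 (g(F) = -3 + (F - F) = -3 + 0 = -3)
K = 3/2 (K = -(-6)/4 = -3*(-½) = 3/2 ≈ 1.5000)
T(d, t) = t/2 - d²/6 (T(d, t) = -(d*d - 3*t)/6 = -(d² - 3*t)/6 = t/2 - d²/6)
T(-10, 8) + 83*K = ((½)*8 - ⅙*(-10)²) + 83*(3/2) = (4 - ⅙*100) + 249/2 = (4 - 50/3) + 249/2 = -38/3 + 249/2 = 671/6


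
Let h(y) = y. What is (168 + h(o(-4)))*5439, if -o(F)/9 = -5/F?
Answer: 3410253/4 ≈ 8.5256e+5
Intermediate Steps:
o(F) = 45/F (o(F) = -(-45)/F = 45/F)
(168 + h(o(-4)))*5439 = (168 + 45/(-4))*5439 = (168 + 45*(-1/4))*5439 = (168 - 45/4)*5439 = (627/4)*5439 = 3410253/4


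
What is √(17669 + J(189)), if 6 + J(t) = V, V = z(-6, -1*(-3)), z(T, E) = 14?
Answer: √17677 ≈ 132.95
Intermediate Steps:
V = 14
J(t) = 8 (J(t) = -6 + 14 = 8)
√(17669 + J(189)) = √(17669 + 8) = √17677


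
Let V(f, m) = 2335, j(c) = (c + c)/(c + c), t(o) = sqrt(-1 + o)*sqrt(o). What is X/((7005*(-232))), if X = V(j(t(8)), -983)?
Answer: -1/696 ≈ -0.0014368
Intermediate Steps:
t(o) = sqrt(o)*sqrt(-1 + o)
j(c) = 1 (j(c) = (2*c)/((2*c)) = (2*c)*(1/(2*c)) = 1)
X = 2335
X/((7005*(-232))) = 2335/((7005*(-232))) = 2335/(-1625160) = 2335*(-1/1625160) = -1/696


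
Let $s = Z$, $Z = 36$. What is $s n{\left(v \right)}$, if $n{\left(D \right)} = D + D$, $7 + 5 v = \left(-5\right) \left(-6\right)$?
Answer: $\frac{1656}{5} \approx 331.2$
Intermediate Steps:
$v = \frac{23}{5}$ ($v = - \frac{7}{5} + \frac{\left(-5\right) \left(-6\right)}{5} = - \frac{7}{5} + \frac{1}{5} \cdot 30 = - \frac{7}{5} + 6 = \frac{23}{5} \approx 4.6$)
$n{\left(D \right)} = 2 D$
$s = 36$
$s n{\left(v \right)} = 36 \cdot 2 \cdot \frac{23}{5} = 36 \cdot \frac{46}{5} = \frac{1656}{5}$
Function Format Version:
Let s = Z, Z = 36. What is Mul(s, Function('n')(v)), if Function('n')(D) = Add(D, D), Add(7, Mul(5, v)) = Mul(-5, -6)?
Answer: Rational(1656, 5) ≈ 331.20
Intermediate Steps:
v = Rational(23, 5) (v = Add(Rational(-7, 5), Mul(Rational(1, 5), Mul(-5, -6))) = Add(Rational(-7, 5), Mul(Rational(1, 5), 30)) = Add(Rational(-7, 5), 6) = Rational(23, 5) ≈ 4.6000)
Function('n')(D) = Mul(2, D)
s = 36
Mul(s, Function('n')(v)) = Mul(36, Mul(2, Rational(23, 5))) = Mul(36, Rational(46, 5)) = Rational(1656, 5)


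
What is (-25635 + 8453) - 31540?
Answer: -48722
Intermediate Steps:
(-25635 + 8453) - 31540 = -17182 - 31540 = -48722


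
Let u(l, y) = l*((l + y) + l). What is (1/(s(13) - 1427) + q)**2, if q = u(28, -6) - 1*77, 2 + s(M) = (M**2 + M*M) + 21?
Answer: 2003948840881/1144900 ≈ 1.7503e+6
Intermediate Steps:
u(l, y) = l*(y + 2*l)
s(M) = 19 + 2*M**2 (s(M) = -2 + ((M**2 + M*M) + 21) = -2 + ((M**2 + M**2) + 21) = -2 + (2*M**2 + 21) = -2 + (21 + 2*M**2) = 19 + 2*M**2)
q = 1323 (q = 28*(-6 + 2*28) - 1*77 = 28*(-6 + 56) - 77 = 28*50 - 77 = 1400 - 77 = 1323)
(1/(s(13) - 1427) + q)**2 = (1/((19 + 2*13**2) - 1427) + 1323)**2 = (1/((19 + 2*169) - 1427) + 1323)**2 = (1/((19 + 338) - 1427) + 1323)**2 = (1/(357 - 1427) + 1323)**2 = (1/(-1070) + 1323)**2 = (-1/1070 + 1323)**2 = (1415609/1070)**2 = 2003948840881/1144900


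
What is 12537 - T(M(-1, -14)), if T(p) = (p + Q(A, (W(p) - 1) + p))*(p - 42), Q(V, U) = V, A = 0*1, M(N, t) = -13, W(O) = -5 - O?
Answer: 11822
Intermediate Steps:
A = 0
T(p) = p*(-42 + p) (T(p) = (p + 0)*(p - 42) = p*(-42 + p))
12537 - T(M(-1, -14)) = 12537 - (-13)*(-42 - 13) = 12537 - (-13)*(-55) = 12537 - 1*715 = 12537 - 715 = 11822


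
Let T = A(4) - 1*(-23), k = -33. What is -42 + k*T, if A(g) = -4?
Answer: -669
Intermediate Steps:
T = 19 (T = -4 - 1*(-23) = -4 + 23 = 19)
-42 + k*T = -42 - 33*19 = -42 - 627 = -669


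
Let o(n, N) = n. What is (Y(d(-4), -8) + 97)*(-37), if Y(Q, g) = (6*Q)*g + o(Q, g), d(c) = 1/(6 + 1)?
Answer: -23384/7 ≈ -3340.6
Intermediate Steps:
d(c) = ⅐ (d(c) = 1/7 = ⅐)
Y(Q, g) = Q + 6*Q*g (Y(Q, g) = (6*Q)*g + Q = 6*Q*g + Q = Q + 6*Q*g)
(Y(d(-4), -8) + 97)*(-37) = ((1 + 6*(-8))/7 + 97)*(-37) = ((1 - 48)/7 + 97)*(-37) = ((⅐)*(-47) + 97)*(-37) = (-47/7 + 97)*(-37) = (632/7)*(-37) = -23384/7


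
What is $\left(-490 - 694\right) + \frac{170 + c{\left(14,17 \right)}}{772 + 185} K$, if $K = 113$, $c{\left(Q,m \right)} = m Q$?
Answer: $- \frac{362328}{319} \approx -1135.8$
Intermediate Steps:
$c{\left(Q,m \right)} = Q m$
$\left(-490 - 694\right) + \frac{170 + c{\left(14,17 \right)}}{772 + 185} K = \left(-490 - 694\right) + \frac{170 + 14 \cdot 17}{772 + 185} \cdot 113 = \left(-490 - 694\right) + \frac{170 + 238}{957} \cdot 113 = -1184 + 408 \cdot \frac{1}{957} \cdot 113 = -1184 + \frac{136}{319} \cdot 113 = -1184 + \frac{15368}{319} = - \frac{362328}{319}$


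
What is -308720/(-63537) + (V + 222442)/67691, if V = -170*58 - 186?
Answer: 34392570172/4300883067 ≈ 7.9966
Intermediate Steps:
V = -10046 (V = -9860 - 186 = -10046)
-308720/(-63537) + (V + 222442)/67691 = -308720/(-63537) + (-10046 + 222442)/67691 = -308720*(-1/63537) + 212396*(1/67691) = 308720/63537 + 212396/67691 = 34392570172/4300883067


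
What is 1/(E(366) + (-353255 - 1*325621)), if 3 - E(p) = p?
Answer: -1/679239 ≈ -1.4722e-6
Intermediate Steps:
E(p) = 3 - p
1/(E(366) + (-353255 - 1*325621)) = 1/((3 - 1*366) + (-353255 - 1*325621)) = 1/((3 - 366) + (-353255 - 325621)) = 1/(-363 - 678876) = 1/(-679239) = -1/679239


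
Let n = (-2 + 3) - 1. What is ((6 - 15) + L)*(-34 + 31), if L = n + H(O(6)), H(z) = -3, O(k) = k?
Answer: 36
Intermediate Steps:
n = 0 (n = 1 - 1 = 0)
L = -3 (L = 0 - 3 = -3)
((6 - 15) + L)*(-34 + 31) = ((6 - 15) - 3)*(-34 + 31) = (-9 - 3)*(-3) = -12*(-3) = 36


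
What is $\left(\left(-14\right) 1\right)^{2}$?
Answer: $196$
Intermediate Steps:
$\left(\left(-14\right) 1\right)^{2} = \left(-14\right)^{2} = 196$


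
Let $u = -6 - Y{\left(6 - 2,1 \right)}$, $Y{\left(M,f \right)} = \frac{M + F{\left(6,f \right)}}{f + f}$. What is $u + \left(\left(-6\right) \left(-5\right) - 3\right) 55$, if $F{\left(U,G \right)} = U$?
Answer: $1474$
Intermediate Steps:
$Y{\left(M,f \right)} = \frac{6 + M}{2 f}$ ($Y{\left(M,f \right)} = \frac{M + 6}{f + f} = \frac{6 + M}{2 f}$)
$u = -11$ ($u = -6 - \frac{6 + \left(6 - 2\right)}{2 \cdot 1} = -6 - \frac{1}{2} \cdot 1 \left(6 + \left(6 - 2\right)\right) = -6 - \frac{1}{2} \cdot 1 \left(6 + 4\right) = -6 - \frac{1}{2} \cdot 1 \cdot 10 = -6 - 5 = -11$)
$u + \left(\left(-6\right) \left(-5\right) - 3\right) 55 = -11 + \left(\left(-6\right) \left(-5\right) - 3\right) 55 = -11 + \left(30 - 3\right) 55 = -11 + 27 \cdot 55 = -11 + 1485 = 1474$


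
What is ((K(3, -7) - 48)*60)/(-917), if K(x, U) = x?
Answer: 2700/917 ≈ 2.9444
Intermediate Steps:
((K(3, -7) - 48)*60)/(-917) = ((3 - 48)*60)/(-917) = -45*60*(-1/917) = -2700*(-1/917) = 2700/917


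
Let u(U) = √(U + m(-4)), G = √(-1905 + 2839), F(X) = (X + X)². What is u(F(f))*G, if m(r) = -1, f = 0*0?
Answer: I*√934 ≈ 30.561*I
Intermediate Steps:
f = 0
F(X) = 4*X² (F(X) = (2*X)² = 4*X²)
G = √934 ≈ 30.561
u(U) = √(-1 + U) (u(U) = √(U - 1) = √(-1 + U))
u(F(f))*G = √(-1 + 4*0²)*√934 = √(-1 + 4*0)*√934 = √(-1 + 0)*√934 = √(-1)*√934 = I*√934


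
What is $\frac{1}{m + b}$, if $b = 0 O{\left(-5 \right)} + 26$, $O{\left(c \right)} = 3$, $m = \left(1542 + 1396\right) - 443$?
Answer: $\frac{1}{2521} \approx 0.00039667$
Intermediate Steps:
$m = 2495$ ($m = 2938 - 443 = 2495$)
$b = 26$ ($b = 0 \cdot 3 + 26 = 0 + 26 = 26$)
$\frac{1}{m + b} = \frac{1}{2495 + 26} = \frac{1}{2521}$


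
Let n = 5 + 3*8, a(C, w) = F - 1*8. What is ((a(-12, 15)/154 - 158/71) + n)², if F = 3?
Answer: 85497175201/119552356 ≈ 715.14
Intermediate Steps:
a(C, w) = -5 (a(C, w) = 3 - 1*8 = 3 - 8 = -5)
n = 29 (n = 5 + 24 = 29)
((a(-12, 15)/154 - 158/71) + n)² = ((-5/154 - 158/71) + 29)² = (-24687/10934 + 29)² = (292399/10934)² = 85497175201/119552356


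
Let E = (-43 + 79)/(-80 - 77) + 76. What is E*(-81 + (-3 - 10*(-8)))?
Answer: -47584/157 ≈ -303.08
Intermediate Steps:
E = 11896/157 (E = 36/(-157) + 76 = 36*(-1/157) + 76 = -36/157 + 76 = 11896/157 ≈ 75.771)
E*(-81 + (-3 - 10*(-8))) = 11896*(-81 + (-3 - 10*(-8)))/157 = 11896*(-81 + (-3 + 80))/157 = 11896*(-81 + 77)/157 = (11896/157)*(-4) = -47584/157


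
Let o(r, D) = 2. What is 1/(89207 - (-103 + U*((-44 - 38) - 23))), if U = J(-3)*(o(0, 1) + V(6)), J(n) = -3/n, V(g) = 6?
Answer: 1/90150 ≈ 1.1093e-5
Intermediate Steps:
U = 8 (U = (-3/(-3))*(2 + 6) = -3*(-⅓)*8 = 1*8 = 8)
1/(89207 - (-103 + U*((-44 - 38) - 23))) = 1/(89207 - (-103 + 8*((-44 - 38) - 23))) = 1/(89207 - (-103 + 8*(-82 - 23))) = 1/(89207 - (-103 + 8*(-105))) = 1/(89207 - (-103 - 840)) = 1/(89207 - 1*(-943)) = 1/(89207 + 943) = 1/90150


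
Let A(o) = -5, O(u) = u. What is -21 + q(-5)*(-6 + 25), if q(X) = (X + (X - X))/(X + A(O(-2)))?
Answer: -23/2 ≈ -11.500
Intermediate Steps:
q(X) = X/(-5 + X) (q(X) = (X + (X - X))/(X - 5) = (X + 0)/(-5 + X) = X/(-5 + X))
-21 + q(-5)*(-6 + 25) = -21 + (-5/(-5 - 5))*(-6 + 25) = -21 - 5/(-10)*19 = -21 - 5*(-⅒)*19 = -21 + (½)*19 = -21 + 19/2 = -23/2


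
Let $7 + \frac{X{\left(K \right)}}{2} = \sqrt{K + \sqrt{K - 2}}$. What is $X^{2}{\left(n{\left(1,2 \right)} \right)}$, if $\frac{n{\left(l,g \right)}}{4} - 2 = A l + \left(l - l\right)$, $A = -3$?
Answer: $4 \left(7 - \sqrt{-4 + i \sqrt{6}}\right)^{2} \approx 147.1 - 106.93 i$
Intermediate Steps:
$n{\left(l,g \right)} = 8 - 12 l$ ($n{\left(l,g \right)} = 8 + 4 \left(- 3 l + \left(l - l\right)\right) = 8 + 4 \left(- 3 l + 0\right) = 8 + 4 \left(- 3 l\right) = 8 - 12 l$)
$X{\left(K \right)} = -14 + 2 \sqrt{K + \sqrt{-2 + K}}$ ($X{\left(K \right)} = -14 + 2 \sqrt{K + \sqrt{K - 2}} = -14 + 2 \sqrt{K + \sqrt{-2 + K}}$)
$X^{2}{\left(n{\left(1,2 \right)} \right)} = \left(-14 + 2 \sqrt{\left(8 - 12\right) + \sqrt{-2 + \left(8 - 12\right)}}\right)^{2} = \left(-14 + 2 \sqrt{-4 + \sqrt{-2 - 4}}\right)^{2} = \left(-14 + 2 \sqrt{-4 + \sqrt{-6}}\right)^{2} = \left(-14 + 2 \sqrt{-4 + i \sqrt{6}}\right)^{2}$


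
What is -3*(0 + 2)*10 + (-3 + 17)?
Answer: -46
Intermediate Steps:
-3*(0 + 2)*10 + (-3 + 17) = -3*2*10 + 14 = -6*10 + 14 = -60 + 14 = -46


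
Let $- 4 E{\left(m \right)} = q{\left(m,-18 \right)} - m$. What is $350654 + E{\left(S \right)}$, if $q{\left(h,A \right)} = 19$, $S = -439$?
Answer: $\frac{701079}{2} \approx 3.5054 \cdot 10^{5}$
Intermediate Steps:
$E{\left(m \right)} = - \frac{19}{4} + \frac{m}{4}$ ($E{\left(m \right)} = - \frac{19 - m}{4} = - \frac{19}{4} + \frac{m}{4}$)
$350654 + E{\left(S \right)} = 350654 + \left(- \frac{19}{4} + \frac{1}{4} \left(-439\right)\right) = 350654 - \frac{229}{2} = \frac{701079}{2}$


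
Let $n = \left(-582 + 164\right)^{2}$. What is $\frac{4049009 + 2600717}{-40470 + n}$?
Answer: $\frac{3324863}{67127} \approx 49.531$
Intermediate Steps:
$n = 174724$ ($n = \left(-418\right)^{2} = 174724$)
$\frac{4049009 + 2600717}{-40470 + n} = \frac{4049009 + 2600717}{-40470 + 174724} = \frac{6649726}{134254} = 6649726 \cdot \frac{1}{134254} = \frac{3324863}{67127}$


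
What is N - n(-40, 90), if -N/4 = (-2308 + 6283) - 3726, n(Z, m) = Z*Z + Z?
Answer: -2556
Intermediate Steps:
n(Z, m) = Z + Z² (n(Z, m) = Z² + Z = Z + Z²)
N = -996 (N = -4*((-2308 + 6283) - 3726) = -4*(3975 - 3726) = -4*249 = -996)
N - n(-40, 90) = -996 - (-40)*(1 - 40) = -996 - (-40)*(-39) = -996 - 1*1560 = -996 - 1560 = -2556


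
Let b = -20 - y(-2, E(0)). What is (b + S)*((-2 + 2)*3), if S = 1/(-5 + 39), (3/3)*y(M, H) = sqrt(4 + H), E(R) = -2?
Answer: 0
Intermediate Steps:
y(M, H) = sqrt(4 + H)
b = -20 - sqrt(2) (b = -20 - sqrt(4 - 2) = -20 - sqrt(2) ≈ -21.414)
S = 1/34 ≈ 0.029412
(b + S)*((-2 + 2)*3) = ((-20 - sqrt(2)) + 1/34)*((-2 + 2)*3) = (-679/34 - sqrt(2))*(0*3) = (-679/34 - sqrt(2))*0 = 0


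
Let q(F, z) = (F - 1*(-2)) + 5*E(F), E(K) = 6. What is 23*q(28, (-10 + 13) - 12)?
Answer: 1380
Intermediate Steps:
q(F, z) = 32 + F (q(F, z) = (F - 1*(-2)) + 5*6 = (F + 2) + 30 = (2 + F) + 30 = 32 + F)
23*q(28, (-10 + 13) - 12) = 23*(32 + 28) = 23*60 = 1380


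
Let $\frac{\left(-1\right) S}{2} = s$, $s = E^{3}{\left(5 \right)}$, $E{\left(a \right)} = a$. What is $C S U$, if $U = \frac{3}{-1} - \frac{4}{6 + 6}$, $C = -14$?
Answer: $- \frac{35000}{3} \approx -11667.0$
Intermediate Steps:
$U = - \frac{10}{3}$ ($U = 3 \left(-1\right) - \frac{4}{12} = -3 - \frac{1}{3} = - \frac{10}{3} \approx -3.3333$)
$s = 125$ ($s = 5^{3} = 125$)
$S = -250$ ($S = \left(-2\right) 125 = -250$)
$C S U = \left(-14\right) \left(-250\right) \left(- \frac{10}{3}\right) = 3500 \left(- \frac{10}{3}\right) = - \frac{35000}{3}$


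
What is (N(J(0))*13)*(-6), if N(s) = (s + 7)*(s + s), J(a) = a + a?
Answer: 0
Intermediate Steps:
J(a) = 2*a
N(s) = 2*s*(7 + s) (N(s) = (7 + s)*(2*s) = 2*s*(7 + s))
(N(J(0))*13)*(-6) = ((2*(2*0)*(7 + 2*0))*13)*(-6) = ((2*0*(7 + 0))*13)*(-6) = ((2*0*7)*13)*(-6) = (0*13)*(-6) = 0*(-6) = 0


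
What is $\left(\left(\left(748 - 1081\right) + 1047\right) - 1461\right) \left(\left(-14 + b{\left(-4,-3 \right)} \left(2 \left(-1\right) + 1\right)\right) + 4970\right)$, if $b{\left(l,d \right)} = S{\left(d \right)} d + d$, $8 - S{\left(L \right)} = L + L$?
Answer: $-3735747$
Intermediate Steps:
$S{\left(L \right)} = 8 - 2 L$ ($S{\left(L \right)} = 8 - \left(L + L\right) = 8 - 2 L$)
$b{\left(l,d \right)} = d + d \left(8 - 2 d\right)$ ($b{\left(l,d \right)} = \left(8 - 2 d\right) d + d = d \left(8 - 2 d\right) + d = d + d \left(8 - 2 d\right)$)
$\left(\left(\left(748 - 1081\right) + 1047\right) - 1461\right) \left(\left(-14 + b{\left(-4,-3 \right)} \left(2 \left(-1\right) + 1\right)\right) + 4970\right) = \left(\left(\left(748 - 1081\right) + 1047\right) - 1461\right) \left(\left(-14 + - 3 \left(9 - -6\right) \left(2 \left(-1\right) + 1\right)\right) + 4970\right) = \left(\left(-333 + 1047\right) - 1461\right) \left(\left(-14 + - 3 \left(9 + 6\right) \left(-2 + 1\right)\right) + 4970\right) = \left(714 - 1461\right) \left(\left(-14 + \left(-3\right) 15 \left(-1\right)\right) + 4970\right) = - 747 \left(\left(-14 - -45\right) + 4970\right) = - 747 \left(\left(-14 + 45\right) + 4970\right) = - 747 \left(31 + 4970\right) = \left(-747\right) 5001 = -3735747$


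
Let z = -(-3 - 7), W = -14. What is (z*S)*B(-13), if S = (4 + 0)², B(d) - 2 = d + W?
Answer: -4000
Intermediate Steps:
B(d) = -12 + d (B(d) = 2 + (d - 14) = 2 + (-14 + d) = -12 + d)
z = 10 (z = -1*(-10) = 10)
S = 16 (S = 4² = 16)
(z*S)*B(-13) = (10*16)*(-12 - 13) = 160*(-25) = -4000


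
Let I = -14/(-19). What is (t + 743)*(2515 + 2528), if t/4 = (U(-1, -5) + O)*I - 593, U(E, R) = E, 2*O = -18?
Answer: -158909973/19 ≈ -8.3637e+6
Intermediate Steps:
O = -9 (O = (½)*(-18) = -9)
I = 14/19 (I = -14*(-1/19) = 14/19 ≈ 0.73684)
t = -45628/19 (t = 4*((-1 - 9)*(14/19) - 593) = 4*(-10*14/19 - 593) = 4*(-140/19 - 593) = 4*(-11407/19) = -45628/19 ≈ -2401.5)
(t + 743)*(2515 + 2528) = (-45628/19 + 743)*(2515 + 2528) = -31511/19*5043 = -158909973/19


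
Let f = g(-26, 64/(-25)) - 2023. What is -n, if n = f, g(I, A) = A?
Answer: 50639/25 ≈ 2025.6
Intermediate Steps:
f = -50639/25 (f = 64/(-25) - 2023 = 64*(-1/25) - 2023 = -64/25 - 2023 = -50639/25 ≈ -2025.6)
n = -50639/25 ≈ -2025.6
-n = -1*(-50639/25) = 50639/25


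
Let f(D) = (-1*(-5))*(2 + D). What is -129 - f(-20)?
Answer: -39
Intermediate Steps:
f(D) = 10 + 5*D (f(D) = 5*(2 + D) = 10 + 5*D)
-129 - f(-20) = -129 - (10 + 5*(-20)) = -129 - (10 - 100) = -129 - 1*(-90) = -129 + 90 = -39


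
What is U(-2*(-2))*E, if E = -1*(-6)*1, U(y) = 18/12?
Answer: 9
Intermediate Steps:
U(y) = 3/2 (U(y) = 18*(1/12) = 3/2)
E = 6 (E = 6*1 = 6)
U(-2*(-2))*E = (3/2)*6 = 9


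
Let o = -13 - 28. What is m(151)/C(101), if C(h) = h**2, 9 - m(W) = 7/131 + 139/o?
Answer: 66261/54789571 ≈ 0.0012094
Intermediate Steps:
o = -41
m(W) = 66261/5371 (m(W) = 9 - (7/131 + 139/(-41)) = 9 - (7*(1/131) + 139*(-1/41)) = 9 - (7/131 - 139/41) = 9 - 1*(-17922/5371) = 9 + 17922/5371 = 66261/5371)
m(151)/C(101) = 66261/(5371*(101**2)) = (66261/5371)/10201 = (66261/5371)*(1/10201) = 66261/54789571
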